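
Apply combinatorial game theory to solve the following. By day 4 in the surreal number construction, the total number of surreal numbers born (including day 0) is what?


Day 0: {|} = 0 is born. Count = 1.
Day n: the number of surreal numbers born by day n is 2^(n+1) - 1.
By day 0: 2^1 - 1 = 1
By day 1: 2^2 - 1 = 3
By day 2: 2^3 - 1 = 7
By day 3: 2^4 - 1 = 15
By day 4: 2^5 - 1 = 31
By day 4: 31 surreal numbers.

31


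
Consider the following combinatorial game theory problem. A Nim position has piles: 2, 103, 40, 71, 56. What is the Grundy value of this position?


We need the XOR (exclusive or) of all pile sizes.
After XOR-ing pile 1 (size 2): 0 XOR 2 = 2
After XOR-ing pile 2 (size 103): 2 XOR 103 = 101
After XOR-ing pile 3 (size 40): 101 XOR 40 = 77
After XOR-ing pile 4 (size 71): 77 XOR 71 = 10
After XOR-ing pile 5 (size 56): 10 XOR 56 = 50
The Nim-value of this position is 50.

50


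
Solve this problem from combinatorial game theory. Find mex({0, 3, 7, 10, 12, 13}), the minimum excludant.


Set = {0, 3, 7, 10, 12, 13}
0 is in the set.
1 is NOT in the set. This is the mex.
mex = 1

1


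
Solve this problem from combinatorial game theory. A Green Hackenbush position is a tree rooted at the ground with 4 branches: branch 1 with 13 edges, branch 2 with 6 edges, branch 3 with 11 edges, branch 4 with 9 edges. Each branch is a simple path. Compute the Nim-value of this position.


The tree has 4 branches from the ground vertex.
In Green Hackenbush, the Nim-value of a simple path of length k is k.
Branch 1: length 13, Nim-value = 13
Branch 2: length 6, Nim-value = 6
Branch 3: length 11, Nim-value = 11
Branch 4: length 9, Nim-value = 9
Total Nim-value = XOR of all branch values:
0 XOR 13 = 13
13 XOR 6 = 11
11 XOR 11 = 0
0 XOR 9 = 9
Nim-value of the tree = 9

9


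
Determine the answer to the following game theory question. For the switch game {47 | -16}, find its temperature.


The game is {47 | -16}, a switch {a | b} with numbers a > b.
Cooling {a | b} by t gives {a - t | b + t}, which stops being hot when a - t = b + t, i.e. at t = (a - b)/2. So the temperature of a switch is (a - b)/2.
Temperature = (Left option - Right option) / 2
= (47 - (-16)) / 2
= 63 / 2
= 63/2

63/2


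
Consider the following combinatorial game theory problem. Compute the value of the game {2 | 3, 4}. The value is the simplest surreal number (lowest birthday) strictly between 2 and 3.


Left options: {2}, max = 2
Right options: {3, 4}, min = 3
All options are numbers and max(Left) < min(Right), so by the simplicity theorem the value is the simplest (earliest-born) number strictly between 2 and 3.
No integer lies strictly between 2 and 3, so the value is the dyadic rational m/2^k in the interval with the smallest k (then m odd); search k = 1, 2, ...:
Denominator 2: 5/2 lies strictly between 2 and 3 -- found.
The simplest number in the interval is 5/2.
Game value = 5/2

5/2


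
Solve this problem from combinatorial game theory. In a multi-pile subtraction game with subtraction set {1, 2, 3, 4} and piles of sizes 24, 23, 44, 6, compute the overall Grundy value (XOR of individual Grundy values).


Subtraction set: {1, 2, 3, 4}
For this subtraction set, G(n) = n mod 5 (period = max + 1 = 5).
Pile 1 (size 24): G(24) = 24 mod 5 = 4
Pile 2 (size 23): G(23) = 23 mod 5 = 3
Pile 3 (size 44): G(44) = 44 mod 5 = 4
Pile 4 (size 6): G(6) = 6 mod 5 = 1
Total Grundy value = XOR of all: 4 XOR 3 XOR 4 XOR 1 = 2

2


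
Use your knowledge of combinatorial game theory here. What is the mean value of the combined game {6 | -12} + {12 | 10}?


G1 = {6 | -12}, G2 = {12 | 10}
Each is a switch {a | b} with numbers a > b; its mean value is (a + b)/2, and mean value is additive over game sums: m(G1 + G2) = m(G1) + m(G2).
Mean of G1 = (6 + (-12))/2 = -6/2 = -3
Mean of G2 = (12 + (10))/2 = 22/2 = 11
Mean of G1 + G2 = -3 + 11 = 8

8


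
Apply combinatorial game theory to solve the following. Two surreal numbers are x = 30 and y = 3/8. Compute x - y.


x = 30, y = 3/8
Converting to common denominator: 8
x = 240/8, y = 3/8
x - y = 30 - 3/8 = 237/8

237/8


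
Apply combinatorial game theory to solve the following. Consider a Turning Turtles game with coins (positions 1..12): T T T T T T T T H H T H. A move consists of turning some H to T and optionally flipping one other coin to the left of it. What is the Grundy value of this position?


Coins: T T T T T T T T H H T H
Key fact: a single head at position k behaves exactly like a Nim heap of size k (turning it to T and optionally flipping a coin at j < k corresponds to moving the heap from k to j, or to 0), and heads combine as a disjunctive sum (two heads at the same place would cancel, matching j XOR j = 0). So the Nim-value is the XOR of the 1-indexed positions of the heads.
Face-up positions (1-indexed): [9, 10, 12]
XOR 0 with 9: 0 XOR 9 = 9
XOR 9 with 10: 9 XOR 10 = 3
XOR 3 with 12: 3 XOR 12 = 15
Nim-value = 15

15


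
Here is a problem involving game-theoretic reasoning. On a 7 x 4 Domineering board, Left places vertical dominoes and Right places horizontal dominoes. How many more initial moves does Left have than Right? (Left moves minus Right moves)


Board is 7 x 4 (rows x cols).
Left (vertical) placements: (rows-1) * cols = 6 * 4 = 24
Right (horizontal) placements: rows * (cols-1) = 7 * 3 = 21
Advantage = Left - Right = 24 - 21 = 3

3


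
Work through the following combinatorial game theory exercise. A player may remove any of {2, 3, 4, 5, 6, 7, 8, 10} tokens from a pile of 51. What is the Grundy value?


The subtraction set is S = {2, 3, 4, 5, 6, 7, 8, 10}.
G(k) = mex{ G(k - s) : s in S, s <= k }. We compute iteratively: G(0) = 0.
G(1) = mex({}) = 0
G(2) = mex({0}) = 1
G(3) = mex({0}) = 1
G(4) = mex({0, 1}) = 2
G(5) = mex({0, 1}) = 2
G(6) = mex({0, 1, 2}) = 3
G(7) = mex({0, 1, 2}) = 3
G(8) = mex({0, 1, 2, 3}) = 4
G(9) = mex({0, 1, 2, 3}) = 4
G(10) = mex({0, 1, 2, 3, 4}) = 5
G(11) = mex({0, 1, 2, 3, 4}) = 5
G(12) = mex({1, 2, 3, 4, 5}) = 0
G(13) = mex({1, 2, 3, 4, 5}) = 0
G(14) = mex({0, 2, 3, 4, 5}) = 1
G(15) = mex({0, 2, 3, 4, 5}) = 1
G(16) = mex({0, 1, 3, 4, 5}) = 2
G(17) = mex({0, 1, 3, 4, 5}) = 2
G(18) = mex({0, 1, 2, 4, 5}) = 3
G(19) = mex({0, 1, 2, 4, 5}) = 3
G(20) = mex({0, 1, 2, 3, 5}) = 4
G(21) = mex({0, 1, 2, 3, 5}) = 4
Observe that G(12)..G(21) = 0, 0, 1, 1, 2, 2, 3, 3, 4, 4 repeats G(0)..G(9) = 0, 0, 1, 1, 2, 2, 3, 3, 4, 4.
For k >= max(S) = 10, G(k) is determined by the previous 10 values G(k-10)..G(k-1); a window of 10 consecutive values has recurred shifted by 12, so by induction G(k + 12) = G(k) for all k >= 0: the sequence is periodic from the start with period 12.
One period: G(0..11) = 0, 0, 1, 1, 2, 2, 3, 3, 4, 4, 5, 5.
51 mod 12 = 3, so G(51) = G(3) = 1.

1


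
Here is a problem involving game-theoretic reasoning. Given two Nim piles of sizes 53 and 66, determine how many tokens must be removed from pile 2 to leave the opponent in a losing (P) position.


Piles: 53 and 66
Current XOR: 53 XOR 66 = 119 (non-zero, so this is an N-position).
To make the XOR zero, we need to find a move that balances the piles.
For pile 2 (size 66): target = 66 XOR 119 = 53
We reduce pile 2 from 66 to 53.
Tokens removed: 66 - 53 = 13
Verification: 53 XOR 53 = 0

13


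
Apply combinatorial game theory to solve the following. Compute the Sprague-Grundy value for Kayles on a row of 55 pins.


Kayles: a move removes 1 or 2 adjacent pins from a contiguous row.
Removing pins from a row of k leaves two independent rows (a, b) with a + b = k - 1 (one pin) or a + b = k - 2 (two pins); an end removal gives a = 0.
By Sprague-Grundy, G(k) = mex{ G(a) XOR G(b) } over all these splits. G(0) = 0.
G(1): splits (0,0):0^0=0 -> mex({0}) = 1
G(2): splits (0,1):0^1=1 (0,0):0^0=0 -> mex({0, 1}) = 2
G(3): splits (0,2):0^2=2 (1,1):1^1=0 (0,1):0^1=1 -> mex({0, 1, 2}) = 3
G(4): splits (0,3):0^3=3 (1,2):1^2=3 (0,2):0^2=2 (1,1):1^1=0 -> mex({0, 2, 3}) = 1
G(5): splits (0,4):0^1=1 (1,3):1^3=2 (2,2):2^2=0 (0,3):0^3=3 (1,2):1^2=3 -> mex({0, 1, 2, 3}) = 4
G(6) = mex({0, 1, 2, 4}) = 3
G(7) = mex({0, 1, 3, 4, 5}) = 2
G(8) = mex({0, 2, 3, 5, 6}) = 1
G(9) = mex({0, 1, 2, 3, 6, 7}) = 4
G(10) = mex({0, 1, 3, 4, 5, 7}) = 2
G(11) = mex({0, 1, 2, 3, 4, 5}) = 6
G(12) = mex({0, 1, 2, 3, 5, 6, 7}) = 4
G(13) = mex({0, 2, 3, 4, 6, 7}) = 1
G(14) = mex({0, 1, 4, 5, 6, 7}) = 2
G(15) = mex({0, 1, 2, 3, 4, 5, 6}) = 7
G(16) = mex({0, 2, 3, 5, 6, 7}) = 1
G(17) = mex({0, 1, 2, 3, 5, 6, 7}) = 4
G(18) = mex({0, 1, 2, 4, 5, 6}) = 3
G(19) = mex({0, 1, 3, 4, 5, 7}) = 2
G(20) = mex({0, 2, 3, 4, 5, 6, 7}) = 1
G(21) = mex({0, 1, 2, 3, 5, 6, 7}) = 4
G(22) = mex({0, 1, 2, 3, 4, 5, 7}) = 6
G(23) = mex({0, 1, 2, 3, 4, 5, 6}) = 7
G(24) = mex({0, 1, 2, 3, 5, 6, 7}) = 4
G(25) = mex({0, 2, 3, 4, 6, 7}) = 1
G(26) = mex({0, 1, 3, 4, 5, 6, 7}) = 2
G(27) = mex({0, 1, 2, 3, 4, 5, 6, 7}) = 8
G(28) = mex({0, 1, 2, 3, 4, 6, 7, 8}) = 5
G(29) = mex({0, 1, 2, 3, 5, 6, 7, 8, 9}) = 4
G(30) = mex({0, 1, 2, 3, 4, 5, 6, 9, 10}) = 7
G(31) = mex({0, 1, 3, 4, 5, 7, 10, 11}) = 2
G(32) = mex({0, 2, 3, 4, 5, 6, 7, 9, 11}) = 1
G(33) = mex({0, 1, 2, 3, 4, 5, 6, 7, 9, 12}) = 8
G(34) = mex({0, 1, 2, 3, 4, 5, 7, 8, 11, 12}) = 6
G(35) = mex({0, 1, 2, 3, 4, 5, 6, 8, 9, 10, 11}) = 7
G(36) = mex({0, 1, 2, 3, 5, 6, 7, 9, 10}) = 4
G(37) = mex({0, 2, 3, 4, 6, 7, 9, 10, 11, 12}) = 1
G(38) = mex({0, 1, 3, 4, 5, 6, 7, 9, 10, 11, 12}) = 2
G(39) = mex({0, 1, 2, 4, 5, 6, 7, 9, 10, 12, 14}) = 3
G(40) = mex({0, 2, 3, 4, 6, 7, 11, 12, 14}) = 1
G(41) = mex({0, 1, 2, 3, 5, 6, 7, 9, 10, 11, 12}) = 4
G(42) = mex({0, 1, 2, 3, 4, 5, 6, 9, 10}) = 7
G(43) = mex({0, 1, 3, 4, 5, 7, 9, 10, 12, 15}) = 2
G(44) = mex({0, 2, 3, 4, 5, 6, 7, 9, 10, 12, 15}) = 1
G(45) = mex({0, 1, 2, 3, 4, 5, 6, 7, 9, 10, 12, 14}) = 8
G(46) = mex({0, 1, 3, 4, 5, 7, 8, 11, 12, 14}) = 2
G(47) = mex({0, 1, 2, 3, 4, 5, 6, 8, 9, 10, 11, 12}) = 7
G(48) = mex({0, 1, 2, 3, 5, 6, 7, 9, 10}) = 4
G(49) = mex({0, 2, 3, 4, 6, 7, 9, 10, 11, 12, 15}) = 1
G(50) = mex({0, 1, 4, 5, 6, 7, 9, 11, 12, 14, 15}) = 2
G(51) = mex({0, 1, 2, 3, 4, 5, 6, 7, 9, 12, 14, 15}) = 8
G(52) = mex({0, 2, 3, 4, 5, 6, 7, 8, 11, 12, 15}) = 1
G(53) = mex({0, 1, 2, 3, 5, 6, 7, 8, 9, 10, 11, 12}) = 4
G(54) = mex({0, 1, 2, 3, 4, 5, 6, 9, 10}) = 7
G(55) = mex({0, 1, 3, 4, 5, 7, 9, 10, 11, 12}) = 2
Therefore G(55) = 2.

2


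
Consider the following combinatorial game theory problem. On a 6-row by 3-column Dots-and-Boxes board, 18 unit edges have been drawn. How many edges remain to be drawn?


Grid: 6 x 3 boxes, i.e. 7 rows and 4 columns of dots.
Horizontal edges: (rows + 1) * cols = 7 * 3 = 21
Vertical edges: rows * (cols + 1) = 6 * 4 = 24
Total edges: 21 + 24 = 45
Edges drawn: 18
Remaining: 45 - 18 = 27

27


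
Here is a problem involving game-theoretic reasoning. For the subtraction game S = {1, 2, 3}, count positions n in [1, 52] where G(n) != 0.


Subtraction set S = {1, 2, 3}, so G(n) = n mod 4.
G(n) = 0 when n is a multiple of 4.
Multiples of 4 in [1, 52]: 13
N-positions (nonzero Grundy) = 52 - 13 = 39

39


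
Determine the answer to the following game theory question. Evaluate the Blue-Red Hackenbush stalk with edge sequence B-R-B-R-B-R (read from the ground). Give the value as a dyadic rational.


Edges (from ground): B-R-B-R-B-R
By Berlekamp's sign-expansion rule, a Blue-Red Hackenbush stalk has the value of the surreal number whose sign sequence is the edge sequence with B -> + and R -> -.
Sign sequence: +-+-+-
Trace the sign expansion in the surreal number tree, starting from 0:
Edge 1: B (sign +) -> bounds (0, +inf), value = 1
Edge 2: R (sign -) -> bounds (0, 1), value = 1/2
Edge 3: B (sign +) -> bounds (1/2, 1), value = 3/4
Edge 4: R (sign -) -> bounds (1/2, 3/4), value = 5/8
Edge 5: B (sign +) -> bounds (5/8, 3/4), value = 11/16
Edge 6: R (sign -) -> bounds (5/8, 11/16), value = 21/32
Game value = 21/32

21/32


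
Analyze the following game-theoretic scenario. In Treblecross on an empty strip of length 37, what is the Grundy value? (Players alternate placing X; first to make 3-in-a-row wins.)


Treblecross: place X on empty cells; 3-in-a-row wins.
Playing within two cells of an existing X lets the opponent win at once, so sensible play treats the cells i-2..i+2 around each X as dead. The player left with no safe cell loses, so this is a normal-play take-away game on strips of safe cells.
Placing X at cell i (0-indexed) of a strip of k safe cells leaves independent strips of sizes max(0, i-2) and max(0, k-i-3). Hence G(k) = mex{ G(max(0,i-2)) XOR G(max(0,k-i-3)) : 0 <= i < k }, with G(0) = 0.
G(1): splits (0,0):0^0=0 -> mex({0}) = 1
G(2): splits (0,0):0^0=0 -> mex({0}) = 1
G(3): splits (0,0):0^0=0 -> mex({0}) = 1
G(4): splits (0,1):0^1=1 (0,0):0^0=0 -> mex({0, 1}) = 2
G(5): splits (0,2):0^1=1 (0,1):0^1=1 (0,0):0^0=0 -> mex({0, 1}) = 2
G(6) = mex({1}) = 0
G(7) = mex({0, 1, 2}) = 3
G(8) = mex({0, 1, 2}) = 3
G(9) = mex({0, 2}) = 1
G(10) = mex({0, 2, 3}) = 1
G(11) = mex({0, 3}) = 1
G(12) = mex({1, 3}) = 0
G(13) = mex({0, 1, 2, 3}) = 4
G(14) = mex({0, 1, 2}) = 3
G(15) = mex({0, 1, 2}) = 3
G(16) = mex({0, 1, 2, 4}) = 3
G(17) = mex({0, 1, 3, 4}) = 2
G(18) = mex({0, 1, 3, 4}) = 2
G(19) = mex({0, 1, 3, 5}) = 2
G(20) = mex({0, 1, 2, 3, 5}) = 4
G(21) = mex({0, 1, 2, 3, 5}) = 4
G(22) = mex({1, 2, 6}) = 0
G(23) = mex({0, 1, 2, 3, 4, 6}) = 5
G(24) = mex({0, 1, 2, 3, 4}) = 5
G(25) = mex({0, 1, 3, 4, 7}) = 2
G(26) = mex({0, 1, 3, 4, 5, 7}) = 2
G(27) = mex({0, 1, 3, 5}) = 2
G(28) = mex({0, 1, 2, 5}) = 3
G(29) = mex({0, 1, 2, 4, 5, 6}) = 3
G(30) = mex({1, 2, 4, 6}) = 0
G(31) = mex({0, 1, 2, 3, 4, 6}) = 5
G(32) = mex({1, 2, 3, 4, 7}) = 0
G(33) = mex({0, 3, 7}) = 1
G(34) = mex({0, 2, 3, 5, 7}) = 1
G(35) = mex({0, 2, 3, 5, 6}) = 1
G(36) = mex({0, 1, 2, 5, 6}) = 3
G(37) = mex({0, 1, 2, 4, 5, 6}) = 3
Therefore G(37) = 3.

3


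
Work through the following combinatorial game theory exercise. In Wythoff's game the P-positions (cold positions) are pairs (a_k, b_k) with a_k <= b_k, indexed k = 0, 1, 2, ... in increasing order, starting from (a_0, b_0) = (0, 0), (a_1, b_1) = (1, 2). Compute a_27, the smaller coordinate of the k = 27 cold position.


By Wythoff's theorem, a_k = floor(k * phi) and b_k = floor(k * phi^2) = a_k + k, where phi = (1 + sqrt(5))/2 is the golden ratio.
phi = (1 + sqrt(5))/2 = 1.618034
k = 27
k * phi = 27 * 1.618034 = 43.686918
a_27 = floor(k * phi) = 43

43


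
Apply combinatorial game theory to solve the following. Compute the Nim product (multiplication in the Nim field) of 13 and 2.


Nim multiplication is bilinear over XOR: (u XOR v) * w = (u*w) XOR (v*w).
So we split each operand into its bit components and XOR the pairwise Nim products.
13 = 1 + 4 + 8 (as XOR of powers of 2).
2 = 2 (as XOR of powers of 2).
Using the standard Nim-product table on single bits:
  2*2 = 3,   2*4 = 8,   2*8 = 12,
  4*4 = 6,   4*8 = 11,  8*8 = 13,
and  1*x = x (identity), k*l = l*k (commutative).
Pairwise Nim products:
  1 * 2 = 2
  4 * 2 = 8
  8 * 2 = 12
XOR them: 2 XOR 8 XOR 12 = 6.
Result: 13 * 2 = 6 (in Nim).

6


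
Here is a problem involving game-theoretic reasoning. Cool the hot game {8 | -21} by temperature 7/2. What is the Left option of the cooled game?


Original game: {8 | -21} (a switch {a | b} with a > b).
Cooling by t (for t below the temperature (a - b)/2 = 29/2) taxes each move by t: {a | b} cooled by t is {a - t | b + t}.
Cooling amount: t = 7/2
Cooled Left option: 8 - 7/2 = 9/2
Cooled Right option: -21 + 7/2 = -35/2
Cooled game: {9/2 | -35/2}
Left option = 9/2

9/2


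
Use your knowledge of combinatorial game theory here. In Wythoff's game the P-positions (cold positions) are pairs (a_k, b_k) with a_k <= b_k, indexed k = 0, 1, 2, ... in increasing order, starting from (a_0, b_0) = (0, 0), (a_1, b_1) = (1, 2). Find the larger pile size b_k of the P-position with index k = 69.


By Wythoff's theorem, a_k = floor(k * phi) and b_k = floor(k * phi^2) = a_k + k, where phi = (1 + sqrt(5))/2 is the golden ratio.
phi = (1 + sqrt(5))/2 = 1.618034
phi^2 = phi + 1 = 2.618034
k = 69
k * phi^2 = 69 * 2.618034 = 180.644345
b_69 = floor(k * phi^2) = 180 (check: a_69 + k = 111 + 69 = 180)

180


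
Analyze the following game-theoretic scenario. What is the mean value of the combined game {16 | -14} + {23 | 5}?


G1 = {16 | -14}, G2 = {23 | 5}
Each is a switch {a | b} with numbers a > b; its mean value is (a + b)/2, and mean value is additive over game sums: m(G1 + G2) = m(G1) + m(G2).
Mean of G1 = (16 + (-14))/2 = 2/2 = 1
Mean of G2 = (23 + (5))/2 = 28/2 = 14
Mean of G1 + G2 = 1 + 14 = 15

15


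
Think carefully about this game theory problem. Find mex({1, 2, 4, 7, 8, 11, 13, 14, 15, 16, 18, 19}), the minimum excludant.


Set = {1, 2, 4, 7, 8, 11, 13, 14, 15, 16, 18, 19}
0 is NOT in the set. This is the mex.
mex = 0

0


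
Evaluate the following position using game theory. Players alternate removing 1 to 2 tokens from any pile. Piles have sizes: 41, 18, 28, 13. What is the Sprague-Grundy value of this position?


Subtraction set: {1, 2}
For this subtraction set, G(n) = n mod 3 (period = max + 1 = 3).
Pile 1 (size 41): G(41) = 41 mod 3 = 2
Pile 2 (size 18): G(18) = 18 mod 3 = 0
Pile 3 (size 28): G(28) = 28 mod 3 = 1
Pile 4 (size 13): G(13) = 13 mod 3 = 1
Total Grundy value = XOR of all: 2 XOR 0 XOR 1 XOR 1 = 2

2


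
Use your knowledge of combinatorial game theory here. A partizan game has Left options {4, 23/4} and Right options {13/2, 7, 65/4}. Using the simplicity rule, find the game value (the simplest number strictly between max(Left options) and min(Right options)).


Left options: {4, 23/4}, max = 23/4
Right options: {13/2, 7, 65/4}, min = 13/2
All options are numbers and max(Left) < min(Right), so by the simplicity theorem the value is the simplest (earliest-born) number strictly between 23/4 and 13/2.
The only integer strictly between 23/4 and 13/2 is 6.
No non-integer in the interval can be simpler: if x is a non-integer in the interval, then floor(x) or ceil(x) also lies in the interval (the interval contains an integer), and both are proper prefixes of x's sign expansion, i.e. born earlier. So the game value is 6.
Game value = 6

6


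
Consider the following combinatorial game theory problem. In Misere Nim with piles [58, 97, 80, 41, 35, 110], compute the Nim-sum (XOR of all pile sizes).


We need the XOR (exclusive or) of all pile sizes.
After XOR-ing pile 1 (size 58): 0 XOR 58 = 58
After XOR-ing pile 2 (size 97): 58 XOR 97 = 91
After XOR-ing pile 3 (size 80): 91 XOR 80 = 11
After XOR-ing pile 4 (size 41): 11 XOR 41 = 34
After XOR-ing pile 5 (size 35): 34 XOR 35 = 1
After XOR-ing pile 6 (size 110): 1 XOR 110 = 111
The Nim-value of this position is 111.

111


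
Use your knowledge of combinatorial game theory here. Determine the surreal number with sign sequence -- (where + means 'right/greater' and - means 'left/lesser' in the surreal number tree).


Sign expansion: --
Rule: track bounds (lo, hi), initially (-inf, +inf). On '+', the current value becomes lo and we move to the simplest number in (value, hi): value + 1 if hi = +inf, otherwise the midpoint (value + hi)/2. On '-', the current value becomes hi and we move to value - 1 if lo = -inf, otherwise the midpoint (lo + value)/2.
Start at 0.
Step 1: sign = -, move left. Bounds: (-inf, 0). Value = -1
Step 2: sign = -, move left. Bounds: (-inf, -1). Value = -2
The surreal number with sign expansion -- is -2.

-2


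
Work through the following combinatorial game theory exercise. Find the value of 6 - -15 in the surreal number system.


x = 6, y = -15
x - y = 6 - -15 = 21

21


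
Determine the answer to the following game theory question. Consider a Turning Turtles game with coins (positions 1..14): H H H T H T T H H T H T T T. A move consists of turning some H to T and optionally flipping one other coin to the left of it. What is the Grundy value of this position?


Coins: H H H T H T T H H T H T T T
Key fact: a single head at position k behaves exactly like a Nim heap of size k (turning it to T and optionally flipping a coin at j < k corresponds to moving the heap from k to j, or to 0), and heads combine as a disjunctive sum (two heads at the same place would cancel, matching j XOR j = 0). So the Nim-value is the XOR of the 1-indexed positions of the heads.
Face-up positions (1-indexed): [1, 2, 3, 5, 8, 9, 11]
XOR 0 with 1: 0 XOR 1 = 1
XOR 1 with 2: 1 XOR 2 = 3
XOR 3 with 3: 3 XOR 3 = 0
XOR 0 with 5: 0 XOR 5 = 5
XOR 5 with 8: 5 XOR 8 = 13
XOR 13 with 9: 13 XOR 9 = 4
XOR 4 with 11: 4 XOR 11 = 15
Nim-value = 15

15


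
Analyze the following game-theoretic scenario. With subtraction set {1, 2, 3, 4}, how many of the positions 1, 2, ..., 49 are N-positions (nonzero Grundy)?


Subtraction set S = {1, 2, 3, 4}, so G(n) = n mod 5.
G(n) = 0 when n is a multiple of 5.
Multiples of 5 in [1, 49]: 9
N-positions (nonzero Grundy) = 49 - 9 = 40

40


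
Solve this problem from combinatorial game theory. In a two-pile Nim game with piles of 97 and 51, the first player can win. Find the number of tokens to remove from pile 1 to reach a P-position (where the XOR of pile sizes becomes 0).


Piles: 97 and 51
Current XOR: 97 XOR 51 = 82 (non-zero, so this is an N-position).
To make the XOR zero, we need to find a move that balances the piles.
For pile 1 (size 97): target = 97 XOR 82 = 51
We reduce pile 1 from 97 to 51.
Tokens removed: 97 - 51 = 46
Verification: 51 XOR 51 = 0

46


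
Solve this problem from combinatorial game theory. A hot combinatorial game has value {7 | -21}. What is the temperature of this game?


The game is {7 | -21}, a switch {a | b} with numbers a > b.
Cooling {a | b} by t gives {a - t | b + t}, which stops being hot when a - t = b + t, i.e. at t = (a - b)/2. So the temperature of a switch is (a - b)/2.
Temperature = (Left option - Right option) / 2
= (7 - (-21)) / 2
= 28 / 2
= 14

14


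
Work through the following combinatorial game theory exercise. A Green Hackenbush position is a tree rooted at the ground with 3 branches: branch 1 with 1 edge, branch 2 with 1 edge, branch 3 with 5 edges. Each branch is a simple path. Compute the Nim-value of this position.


The tree has 3 branches from the ground vertex.
In Green Hackenbush, the Nim-value of a simple path of length k is k.
Branch 1: length 1, Nim-value = 1
Branch 2: length 1, Nim-value = 1
Branch 3: length 5, Nim-value = 5
Total Nim-value = XOR of all branch values:
0 XOR 1 = 1
1 XOR 1 = 0
0 XOR 5 = 5
Nim-value of the tree = 5

5


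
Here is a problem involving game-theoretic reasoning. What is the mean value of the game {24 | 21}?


Game = {24 | 21}, a switch {a | b} with numbers a > b.
Its thermograph has left wall a - t and right wall b + t, which meet at t = (a - b)/2, where both equal (a + b)/2. So the mast (mean value) is at (a + b)/2.
Mean = (24 + (21))/2 = 45/2 = 45/2

45/2


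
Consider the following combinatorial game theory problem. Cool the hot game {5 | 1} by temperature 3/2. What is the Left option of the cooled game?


Original game: {5 | 1} (a switch {a | b} with a > b).
Cooling by t (for t below the temperature (a - b)/2 = 2) taxes each move by t: {a | b} cooled by t is {a - t | b + t}.
Cooling amount: t = 3/2
Cooled Left option: 5 - 3/2 = 7/2
Cooled Right option: 1 + 3/2 = 5/2
Cooled game: {7/2 | 5/2}
Left option = 7/2

7/2


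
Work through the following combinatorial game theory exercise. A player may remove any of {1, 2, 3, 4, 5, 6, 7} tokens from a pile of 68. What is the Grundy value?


The subtraction set is S = {1, 2, 3, 4, 5, 6, 7}.
G(k) = mex{ G(k - s) : s in S, s <= k }. We compute iteratively: G(0) = 0.
G(1) = mex({0}) = 1
G(2) = mex({0, 1}) = 2
G(3) = mex({0, 1, 2}) = 3
G(4) = mex({0, 1, 2, 3}) = 4
G(5) = mex({0, 1, 2, 3, 4}) = 5
G(6) = mex({0, 1, 2, 3, 4, 5}) = 6
G(7) = mex({0, 1, 2, 3, 4, 5, 6}) = 7
G(8) = mex({1, 2, 3, 4, 5, 6, 7}) = 0
G(9) = mex({0, 2, 3, 4, 5, 6, 7}) = 1
G(10) = mex({0, 1, 3, 4, 5, 6, 7}) = 2
G(11) = mex({0, 1, 2, 4, 5, 6, 7}) = 3
G(12) = mex({0, 1, 2, 3, 5, 6, 7}) = 4
G(13) = mex({0, 1, 2, 3, 4, 6, 7}) = 5
G(14) = mex({0, 1, 2, 3, 4, 5, 7}) = 6
Observe that G(8)..G(14) = 0, 1, 2, 3, 4, 5, 6 repeats G(0)..G(6) = 0, 1, 2, 3, 4, 5, 6.
For k >= max(S) = 7, G(k) is determined by the previous 7 values G(k-7)..G(k-1); a window of 7 consecutive values has recurred shifted by 8, so by induction G(k + 8) = G(k) for all k >= 0: the sequence is periodic from the start with period 8.
One period: G(0..7) = 0, 1, 2, 3, 4, 5, 6, 7.
68 mod 8 = 4, so G(68) = G(4) = 4.

4


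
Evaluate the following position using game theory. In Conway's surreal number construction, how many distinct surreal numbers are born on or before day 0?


Day 0: {|} = 0 is born. Count = 1.
Day n: the number of surreal numbers born by day n is 2^(n+1) - 1.
By day 0: 2^1 - 1 = 1
By day 0: 1 surreal numbers.

1


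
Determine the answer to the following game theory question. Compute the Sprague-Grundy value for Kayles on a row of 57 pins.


Kayles: a move removes 1 or 2 adjacent pins from a contiguous row.
Removing pins from a row of k leaves two independent rows (a, b) with a + b = k - 1 (one pin) or a + b = k - 2 (two pins); an end removal gives a = 0.
By Sprague-Grundy, G(k) = mex{ G(a) XOR G(b) } over all these splits. G(0) = 0.
G(1): splits (0,0):0^0=0 -> mex({0}) = 1
G(2): splits (0,1):0^1=1 (0,0):0^0=0 -> mex({0, 1}) = 2
G(3): splits (0,2):0^2=2 (1,1):1^1=0 (0,1):0^1=1 -> mex({0, 1, 2}) = 3
G(4): splits (0,3):0^3=3 (1,2):1^2=3 (0,2):0^2=2 (1,1):1^1=0 -> mex({0, 2, 3}) = 1
G(5): splits (0,4):0^1=1 (1,3):1^3=2 (2,2):2^2=0 (0,3):0^3=3 (1,2):1^2=3 -> mex({0, 1, 2, 3}) = 4
G(6) = mex({0, 1, 2, 4}) = 3
G(7) = mex({0, 1, 3, 4, 5}) = 2
G(8) = mex({0, 2, 3, 5, 6}) = 1
G(9) = mex({0, 1, 2, 3, 6, 7}) = 4
G(10) = mex({0, 1, 3, 4, 5, 7}) = 2
G(11) = mex({0, 1, 2, 3, 4, 5}) = 6
G(12) = mex({0, 1, 2, 3, 5, 6, 7}) = 4
G(13) = mex({0, 2, 3, 4, 6, 7}) = 1
G(14) = mex({0, 1, 4, 5, 6, 7}) = 2
G(15) = mex({0, 1, 2, 3, 4, 5, 6}) = 7
G(16) = mex({0, 2, 3, 5, 6, 7}) = 1
G(17) = mex({0, 1, 2, 3, 5, 6, 7}) = 4
G(18) = mex({0, 1, 2, 4, 5, 6}) = 3
G(19) = mex({0, 1, 3, 4, 5, 7}) = 2
G(20) = mex({0, 2, 3, 4, 5, 6, 7}) = 1
G(21) = mex({0, 1, 2, 3, 5, 6, 7}) = 4
G(22) = mex({0, 1, 2, 3, 4, 5, 7}) = 6
G(23) = mex({0, 1, 2, 3, 4, 5, 6}) = 7
G(24) = mex({0, 1, 2, 3, 5, 6, 7}) = 4
G(25) = mex({0, 2, 3, 4, 6, 7}) = 1
G(26) = mex({0, 1, 3, 4, 5, 6, 7}) = 2
G(27) = mex({0, 1, 2, 3, 4, 5, 6, 7}) = 8
G(28) = mex({0, 1, 2, 3, 4, 6, 7, 8}) = 5
G(29) = mex({0, 1, 2, 3, 5, 6, 7, 8, 9}) = 4
G(30) = mex({0, 1, 2, 3, 4, 5, 6, 9, 10}) = 7
G(31) = mex({0, 1, 3, 4, 5, 7, 10, 11}) = 2
G(32) = mex({0, 2, 3, 4, 5, 6, 7, 9, 11}) = 1
G(33) = mex({0, 1, 2, 3, 4, 5, 6, 7, 9, 12}) = 8
G(34) = mex({0, 1, 2, 3, 4, 5, 7, 8, 11, 12}) = 6
G(35) = mex({0, 1, 2, 3, 4, 5, 6, 8, 9, 10, 11}) = 7
G(36) = mex({0, 1, 2, 3, 5, 6, 7, 9, 10}) = 4
G(37) = mex({0, 2, 3, 4, 6, 7, 9, 10, 11, 12}) = 1
G(38) = mex({0, 1, 3, 4, 5, 6, 7, 9, 10, 11, 12}) = 2
G(39) = mex({0, 1, 2, 4, 5, 6, 7, 9, 10, 12, 14}) = 3
G(40) = mex({0, 2, 3, 4, 6, 7, 11, 12, 14}) = 1
G(41) = mex({0, 1, 2, 3, 5, 6, 7, 9, 10, 11, 12}) = 4
G(42) = mex({0, 1, 2, 3, 4, 5, 6, 9, 10}) = 7
G(43) = mex({0, 1, 3, 4, 5, 7, 9, 10, 12, 15}) = 2
G(44) = mex({0, 2, 3, 4, 5, 6, 7, 9, 10, 12, 15}) = 1
G(45) = mex({0, 1, 2, 3, 4, 5, 6, 7, 9, 10, 12, 14}) = 8
G(46) = mex({0, 1, 3, 4, 5, 7, 8, 11, 12, 14}) = 2
G(47) = mex({0, 1, 2, 3, 4, 5, 6, 8, 9, 10, 11, 12}) = 7
G(48) = mex({0, 1, 2, 3, 5, 6, 7, 9, 10}) = 4
G(49) = mex({0, 2, 3, 4, 6, 7, 9, 10, 11, 12, 15}) = 1
G(50) = mex({0, 1, 4, 5, 6, 7, 9, 11, 12, 14, 15}) = 2
G(51) = mex({0, 1, 2, 3, 4, 5, 6, 7, 9, 12, 14, 15}) = 8
G(52) = mex({0, 2, 3, 4, 5, 6, 7, 8, 11, 12, 15}) = 1
G(53) = mex({0, 1, 2, 3, 5, 6, 7, 8, 9, 10, 11, 12}) = 4
G(54) = mex({0, 1, 2, 3, 4, 5, 6, 9, 10}) = 7
G(55) = mex({0, 1, 3, 4, 5, 7, 9, 10, 11, 12}) = 2
G(56) = mex({0, 2, 3, 4, 5, 6, 7, 9, 10, 11, 12, 13, 14}) = 1
G(57) = mex({0, 1, 2, 3, 5, 6, 7, 9, 10, 12, 13, 14, 15}) = 4
Therefore G(57) = 4.

4


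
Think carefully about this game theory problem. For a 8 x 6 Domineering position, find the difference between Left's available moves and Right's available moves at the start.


Board is 8 x 6 (rows x cols).
Left (vertical) placements: (rows-1) * cols = 7 * 6 = 42
Right (horizontal) placements: rows * (cols-1) = 8 * 5 = 40
Advantage = Left - Right = 42 - 40 = 2

2


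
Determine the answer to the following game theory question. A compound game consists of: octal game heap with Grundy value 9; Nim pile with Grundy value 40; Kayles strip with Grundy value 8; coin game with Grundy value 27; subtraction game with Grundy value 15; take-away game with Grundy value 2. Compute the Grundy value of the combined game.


By the Sprague-Grundy theorem, the Grundy value of a sum of games is the XOR of individual Grundy values.
octal game heap: Grundy value = 9. Running XOR: 0 XOR 9 = 9
Nim pile: Grundy value = 40. Running XOR: 9 XOR 40 = 33
Kayles strip: Grundy value = 8. Running XOR: 33 XOR 8 = 41
coin game: Grundy value = 27. Running XOR: 41 XOR 27 = 50
subtraction game: Grundy value = 15. Running XOR: 50 XOR 15 = 61
take-away game: Grundy value = 2. Running XOR: 61 XOR 2 = 63
The combined Grundy value is 63.

63


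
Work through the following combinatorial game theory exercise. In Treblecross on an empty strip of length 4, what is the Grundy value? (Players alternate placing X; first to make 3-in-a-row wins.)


Treblecross: place X on empty cells; 3-in-a-row wins.
Playing within two cells of an existing X lets the opponent win at once, so sensible play treats the cells i-2..i+2 around each X as dead. The player left with no safe cell loses, so this is a normal-play take-away game on strips of safe cells.
Placing X at cell i (0-indexed) of a strip of k safe cells leaves independent strips of sizes max(0, i-2) and max(0, k-i-3). Hence G(k) = mex{ G(max(0,i-2)) XOR G(max(0,k-i-3)) : 0 <= i < k }, with G(0) = 0.
G(1): splits (0,0):0^0=0 -> mex({0}) = 1
G(2): splits (0,0):0^0=0 -> mex({0}) = 1
G(3): splits (0,0):0^0=0 -> mex({0}) = 1
G(4): splits (0,1):0^1=1 (0,0):0^0=0 -> mex({0, 1}) = 2
Therefore G(4) = 2.

2


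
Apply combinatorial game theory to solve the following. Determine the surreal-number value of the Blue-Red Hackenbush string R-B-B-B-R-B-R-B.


Edges (from ground): R-B-B-B-R-B-R-B
By Berlekamp's sign-expansion rule, a Blue-Red Hackenbush stalk has the value of the surreal number whose sign sequence is the edge sequence with B -> + and R -> -.
Sign sequence: -+++-+-+
Trace the sign expansion in the surreal number tree, starting from 0:
Edge 1: R (sign -) -> bounds (-inf, 0), value = -1
Edge 2: B (sign +) -> bounds (-1, 0), value = -1/2
Edge 3: B (sign +) -> bounds (-1/2, 0), value = -1/4
Edge 4: B (sign +) -> bounds (-1/4, 0), value = -1/8
Edge 5: R (sign -) -> bounds (-1/4, -1/8), value = -3/16
Edge 6: B (sign +) -> bounds (-3/16, -1/8), value = -5/32
Edge 7: R (sign -) -> bounds (-3/16, -5/32), value = -11/64
Edge 8: B (sign +) -> bounds (-11/64, -5/32), value = -21/128
Game value = -21/128

-21/128


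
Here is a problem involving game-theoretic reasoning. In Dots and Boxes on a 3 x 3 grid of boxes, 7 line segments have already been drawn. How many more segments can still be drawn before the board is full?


Grid: 3 x 3 boxes, i.e. 4 rows and 4 columns of dots.
Horizontal edges: (rows + 1) * cols = 4 * 3 = 12
Vertical edges: rows * (cols + 1) = 3 * 4 = 12
Total edges: 12 + 12 = 24
Edges drawn: 7
Remaining: 24 - 7 = 17

17


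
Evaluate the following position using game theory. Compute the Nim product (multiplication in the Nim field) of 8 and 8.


Nim multiplication is bilinear over XOR: (u XOR v) * w = (u*w) XOR (v*w).
So we split each operand into its bit components and XOR the pairwise Nim products.
8 = 8 (as XOR of powers of 2).
8 = 8 (as XOR of powers of 2).
Using the standard Nim-product table on single bits:
  2*2 = 3,   2*4 = 8,   2*8 = 12,
  4*4 = 6,   4*8 = 11,  8*8 = 13,
and  1*x = x (identity), k*l = l*k (commutative).
Pairwise Nim products:
  8 * 8 = 13
XOR them: 13 = 13.
Result: 8 * 8 = 13 (in Nim).

13


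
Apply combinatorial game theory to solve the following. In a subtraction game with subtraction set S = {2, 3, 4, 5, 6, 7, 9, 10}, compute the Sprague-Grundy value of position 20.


The subtraction set is S = {2, 3, 4, 5, 6, 7, 9, 10}.
G(k) = mex{ G(k - s) : s in S, s <= k }. We compute iteratively: G(0) = 0.
G(1) = mex({}) = 0
G(2) = mex({0}) = 1
G(3) = mex({0}) = 1
G(4) = mex({0, 1}) = 2
G(5) = mex({0, 1}) = 2
G(6) = mex({0, 1, 2}) = 3
G(7) = mex({0, 1, 2}) = 3
G(8) = mex({0, 1, 2, 3}) = 4
G(9) = mex({0, 1, 2, 3}) = 4
G(10) = mex({0, 1, 2, 3, 4}) = 5
G(11) = mex({0, 1, 2, 3, 4}) = 5
G(12) = mex({1, 2, 3, 4, 5}) = 0
G(13) = mex({1, 2, 3, 4, 5}) = 0
G(14) = mex({0, 2, 3, 4, 5}) = 1
G(15) = mex({0, 2, 3, 4, 5}) = 1
G(16) = mex({0, 1, 3, 4, 5}) = 2
G(17) = mex({0, 1, 3, 4, 5}) = 2
G(18) = mex({0, 1, 2, 4, 5}) = 3
G(19) = mex({0, 1, 2, 4, 5}) = 3
G(20) = mex({0, 1, 2, 3, 5}) = 4
Therefore G(20) = 4.

4


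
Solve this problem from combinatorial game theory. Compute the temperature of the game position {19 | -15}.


The game is {19 | -15}, a switch {a | b} with numbers a > b.
Cooling {a | b} by t gives {a - t | b + t}, which stops being hot when a - t = b + t, i.e. at t = (a - b)/2. So the temperature of a switch is (a - b)/2.
Temperature = (Left option - Right option) / 2
= (19 - (-15)) / 2
= 34 / 2
= 17

17


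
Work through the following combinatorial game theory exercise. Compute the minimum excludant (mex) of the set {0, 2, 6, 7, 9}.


Set = {0, 2, 6, 7, 9}
0 is in the set.
1 is NOT in the set. This is the mex.
mex = 1

1


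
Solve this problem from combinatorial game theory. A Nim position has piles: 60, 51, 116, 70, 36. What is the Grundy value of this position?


We need the XOR (exclusive or) of all pile sizes.
After XOR-ing pile 1 (size 60): 0 XOR 60 = 60
After XOR-ing pile 2 (size 51): 60 XOR 51 = 15
After XOR-ing pile 3 (size 116): 15 XOR 116 = 123
After XOR-ing pile 4 (size 70): 123 XOR 70 = 61
After XOR-ing pile 5 (size 36): 61 XOR 36 = 25
The Nim-value of this position is 25.

25


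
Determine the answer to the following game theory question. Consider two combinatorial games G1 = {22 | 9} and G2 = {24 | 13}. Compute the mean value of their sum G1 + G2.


G1 = {22 | 9}, G2 = {24 | 13}
Each is a switch {a | b} with numbers a > b; its mean value is (a + b)/2, and mean value is additive over game sums: m(G1 + G2) = m(G1) + m(G2).
Mean of G1 = (22 + (9))/2 = 31/2 = 31/2
Mean of G2 = (24 + (13))/2 = 37/2 = 37/2
Mean of G1 + G2 = 31/2 + 37/2 = 34

34


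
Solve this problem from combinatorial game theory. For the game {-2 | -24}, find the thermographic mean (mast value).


Game = {-2 | -24}, a switch {a | b} with numbers a > b.
Its thermograph has left wall a - t and right wall b + t, which meet at t = (a - b)/2, where both equal (a + b)/2. So the mast (mean value) is at (a + b)/2.
Mean = (-2 + (-24))/2 = -26/2 = -13

-13


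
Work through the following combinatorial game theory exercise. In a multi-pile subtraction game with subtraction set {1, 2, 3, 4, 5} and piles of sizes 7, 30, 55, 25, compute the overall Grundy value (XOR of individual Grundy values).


Subtraction set: {1, 2, 3, 4, 5}
For this subtraction set, G(n) = n mod 6 (period = max + 1 = 6).
Pile 1 (size 7): G(7) = 7 mod 6 = 1
Pile 2 (size 30): G(30) = 30 mod 6 = 0
Pile 3 (size 55): G(55) = 55 mod 6 = 1
Pile 4 (size 25): G(25) = 25 mod 6 = 1
Total Grundy value = XOR of all: 1 XOR 0 XOR 1 XOR 1 = 1

1


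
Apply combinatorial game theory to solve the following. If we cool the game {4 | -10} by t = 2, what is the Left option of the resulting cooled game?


Original game: {4 | -10} (a switch {a | b} with a > b).
Cooling by t (for t below the temperature (a - b)/2 = 7) taxes each move by t: {a | b} cooled by t is {a - t | b + t}.
Cooling amount: t = 2
Cooled Left option: 4 - 2 = 2
Cooled Right option: -10 + 2 = -8
Cooled game: {2 | -8}
Left option = 2

2


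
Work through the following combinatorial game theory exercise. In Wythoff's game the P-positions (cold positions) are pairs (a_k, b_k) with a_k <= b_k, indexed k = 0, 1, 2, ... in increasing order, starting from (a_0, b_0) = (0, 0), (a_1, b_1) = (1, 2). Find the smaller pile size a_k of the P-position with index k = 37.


By Wythoff's theorem, a_k = floor(k * phi) and b_k = floor(k * phi^2) = a_k + k, where phi = (1 + sqrt(5))/2 is the golden ratio.
phi = (1 + sqrt(5))/2 = 1.618034
k = 37
k * phi = 37 * 1.618034 = 59.867258
a_37 = floor(k * phi) = 59

59


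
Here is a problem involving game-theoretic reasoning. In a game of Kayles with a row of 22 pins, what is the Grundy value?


Kayles: a move removes 1 or 2 adjacent pins from a contiguous row.
Removing pins from a row of k leaves two independent rows (a, b) with a + b = k - 1 (one pin) or a + b = k - 2 (two pins); an end removal gives a = 0.
By Sprague-Grundy, G(k) = mex{ G(a) XOR G(b) } over all these splits. G(0) = 0.
G(1): splits (0,0):0^0=0 -> mex({0}) = 1
G(2): splits (0,1):0^1=1 (0,0):0^0=0 -> mex({0, 1}) = 2
G(3): splits (0,2):0^2=2 (1,1):1^1=0 (0,1):0^1=1 -> mex({0, 1, 2}) = 3
G(4): splits (0,3):0^3=3 (1,2):1^2=3 (0,2):0^2=2 (1,1):1^1=0 -> mex({0, 2, 3}) = 1
G(5): splits (0,4):0^1=1 (1,3):1^3=2 (2,2):2^2=0 (0,3):0^3=3 (1,2):1^2=3 -> mex({0, 1, 2, 3}) = 4
G(6) = mex({0, 1, 2, 4}) = 3
G(7) = mex({0, 1, 3, 4, 5}) = 2
G(8) = mex({0, 2, 3, 5, 6}) = 1
G(9) = mex({0, 1, 2, 3, 6, 7}) = 4
G(10) = mex({0, 1, 3, 4, 5, 7}) = 2
G(11) = mex({0, 1, 2, 3, 4, 5}) = 6
G(12) = mex({0, 1, 2, 3, 5, 6, 7}) = 4
G(13) = mex({0, 2, 3, 4, 6, 7}) = 1
G(14) = mex({0, 1, 4, 5, 6, 7}) = 2
G(15) = mex({0, 1, 2, 3, 4, 5, 6}) = 7
G(16) = mex({0, 2, 3, 5, 6, 7}) = 1
G(17) = mex({0, 1, 2, 3, 5, 6, 7}) = 4
G(18) = mex({0, 1, 2, 4, 5, 6}) = 3
G(19) = mex({0, 1, 3, 4, 5, 7}) = 2
G(20) = mex({0, 2, 3, 4, 5, 6, 7}) = 1
G(21) = mex({0, 1, 2, 3, 5, 6, 7}) = 4
G(22) = mex({0, 1, 2, 3, 4, 5, 7}) = 6
Therefore G(22) = 6.

6


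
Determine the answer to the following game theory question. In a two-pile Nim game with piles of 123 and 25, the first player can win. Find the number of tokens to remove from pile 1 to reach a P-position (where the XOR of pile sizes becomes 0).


Piles: 123 and 25
Current XOR: 123 XOR 25 = 98 (non-zero, so this is an N-position).
To make the XOR zero, we need to find a move that balances the piles.
For pile 1 (size 123): target = 123 XOR 98 = 25
We reduce pile 1 from 123 to 25.
Tokens removed: 123 - 25 = 98
Verification: 25 XOR 25 = 0

98


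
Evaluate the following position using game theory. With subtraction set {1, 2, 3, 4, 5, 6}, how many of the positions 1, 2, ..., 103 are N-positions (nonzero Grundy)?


Subtraction set S = {1, 2, 3, 4, 5, 6}, so G(n) = n mod 7.
G(n) = 0 when n is a multiple of 7.
Multiples of 7 in [1, 103]: 14
N-positions (nonzero Grundy) = 103 - 14 = 89

89


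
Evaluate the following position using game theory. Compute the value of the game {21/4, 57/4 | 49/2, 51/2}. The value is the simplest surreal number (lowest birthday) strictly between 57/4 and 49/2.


Left options: {21/4, 57/4}, max = 57/4
Right options: {49/2, 51/2}, min = 49/2
All options are numbers and max(Left) < min(Right), so by the simplicity theorem the value is the simplest (earliest-born) number strictly between 57/4 and 49/2.
Integers 15 through 24 all lie strictly between 57/4 and 49/2.
Among integers, the simplest (lowest birthday = smallest |n|; 0 is born on day 0, +-n on day n) is 15.
No non-integer in the interval can be simpler: if x is a non-integer in the interval, then floor(x) or ceil(x) also lies in the interval (the interval contains an integer), and both are proper prefixes of x's sign expansion, i.e. born earlier. So the game value is 15.
Game value = 15

15


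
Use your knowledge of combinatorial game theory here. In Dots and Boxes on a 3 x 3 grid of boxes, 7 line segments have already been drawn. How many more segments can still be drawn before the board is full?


Grid: 3 x 3 boxes, i.e. 4 rows and 4 columns of dots.
Horizontal edges: (rows + 1) * cols = 4 * 3 = 12
Vertical edges: rows * (cols + 1) = 3 * 4 = 12
Total edges: 12 + 12 = 24
Edges drawn: 7
Remaining: 24 - 7 = 17

17


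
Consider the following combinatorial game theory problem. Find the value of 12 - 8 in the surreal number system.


x = 12, y = 8
x - y = 12 - 8 = 4

4


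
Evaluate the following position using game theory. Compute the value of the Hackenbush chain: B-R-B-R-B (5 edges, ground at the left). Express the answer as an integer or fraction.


Edges (from ground): B-R-B-R-B
By Berlekamp's sign-expansion rule, a Blue-Red Hackenbush stalk has the value of the surreal number whose sign sequence is the edge sequence with B -> + and R -> -.
Sign sequence: +-+-+
Trace the sign expansion in the surreal number tree, starting from 0:
Edge 1: B (sign +) -> bounds (0, +inf), value = 1
Edge 2: R (sign -) -> bounds (0, 1), value = 1/2
Edge 3: B (sign +) -> bounds (1/2, 1), value = 3/4
Edge 4: R (sign -) -> bounds (1/2, 3/4), value = 5/8
Edge 5: B (sign +) -> bounds (5/8, 3/4), value = 11/16
Game value = 11/16

11/16
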